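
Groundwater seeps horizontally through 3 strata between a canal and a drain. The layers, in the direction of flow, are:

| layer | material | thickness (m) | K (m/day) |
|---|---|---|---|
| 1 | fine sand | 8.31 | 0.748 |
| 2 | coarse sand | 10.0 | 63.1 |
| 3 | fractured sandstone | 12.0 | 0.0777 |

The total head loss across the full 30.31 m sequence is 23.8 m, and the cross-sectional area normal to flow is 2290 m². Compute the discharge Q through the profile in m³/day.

Flow is perpendicular to layering, so the layers act in series and the equivalent K is the thickness-weighted harmonic mean.
Total thickness L = 8.31 + 10.0 + 12.0 = 30.31 m.
Σ(b_i/K_i) = 8.31/0.748 + 10.0/63.1 + 12.0/0.0777 = 165.7 d.
K_eq = L / Σ(b_i/K_i) = 30.31 / 165.7 = 0.1829 m/day.
Q = K_eq · A · (Δh/L) = 0.1829 × 2290 × (23.8/30.31) = 328.9 m³/day.

329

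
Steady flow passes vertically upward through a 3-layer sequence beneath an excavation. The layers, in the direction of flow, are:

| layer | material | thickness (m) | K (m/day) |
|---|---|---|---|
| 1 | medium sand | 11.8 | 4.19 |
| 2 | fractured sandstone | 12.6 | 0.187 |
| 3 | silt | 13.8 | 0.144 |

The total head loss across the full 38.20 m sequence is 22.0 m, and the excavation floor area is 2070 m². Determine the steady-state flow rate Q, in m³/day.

Flow is perpendicular to layering, so the layers act in series and the equivalent K is the thickness-weighted harmonic mean.
Total thickness L = 11.8 + 12.6 + 13.8 = 38.20 m.
Σ(b_i/K_i) = 11.8/4.19 + 12.6/0.187 + 13.8/0.144 = 166.0 d.
K_eq = L / Σ(b_i/K_i) = 38.20 / 166.0 = 0.2301 m/day.
Q = K_eq · A · (Δh/L) = 0.2301 × 2070 × (22.0/38.20) = 274.3 m³/day.

274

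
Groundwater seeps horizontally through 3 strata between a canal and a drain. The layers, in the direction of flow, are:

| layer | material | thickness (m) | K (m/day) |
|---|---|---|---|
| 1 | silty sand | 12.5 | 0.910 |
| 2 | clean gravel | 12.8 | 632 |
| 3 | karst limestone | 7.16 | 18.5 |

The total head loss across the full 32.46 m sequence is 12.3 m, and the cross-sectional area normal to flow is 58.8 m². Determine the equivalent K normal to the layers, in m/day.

Flow is perpendicular to layering, so the layers act in series and the equivalent K is the thickness-weighted harmonic mean.
Total thickness L = 12.5 + 12.8 + 7.16 = 32.46 m.
Σ(b_i/K_i) = 12.5/0.910 + 12.8/632 + 7.16/18.5 = 14.14 d.
K_eq = L / Σ(b_i/K_i) = 32.46 / 14.14 = 2.295 m/day.

2.30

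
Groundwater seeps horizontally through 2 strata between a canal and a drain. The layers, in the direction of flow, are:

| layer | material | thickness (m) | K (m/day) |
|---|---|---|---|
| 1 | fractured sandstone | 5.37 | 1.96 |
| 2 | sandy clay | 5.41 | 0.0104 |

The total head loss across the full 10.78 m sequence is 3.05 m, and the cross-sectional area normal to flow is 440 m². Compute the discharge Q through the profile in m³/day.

Flow is perpendicular to layering, so the layers act in series and the equivalent K is the thickness-weighted harmonic mean.
Total thickness L = 5.37 + 5.41 = 10.78 m.
Σ(b_i/K_i) = 5.37/1.96 + 5.41/0.0104 = 522.9 d.
K_eq = L / Σ(b_i/K_i) = 10.78 / 522.9 = 0.02061 m/day.
Q = K_eq · A · (Δh/L) = 0.02061 × 440 × (3.05/10.78) = 2.566 m³/day.

2.57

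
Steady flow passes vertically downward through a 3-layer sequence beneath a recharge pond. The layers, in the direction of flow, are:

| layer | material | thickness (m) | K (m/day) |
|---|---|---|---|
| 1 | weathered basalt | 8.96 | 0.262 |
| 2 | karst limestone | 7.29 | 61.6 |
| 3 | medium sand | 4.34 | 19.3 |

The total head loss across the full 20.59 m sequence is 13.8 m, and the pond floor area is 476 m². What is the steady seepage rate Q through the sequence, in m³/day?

190

Flow is perpendicular to layering, so the layers act in series and the equivalent K is the thickness-weighted harmonic mean.
Total thickness L = 8.96 + 7.29 + 4.34 = 20.59 m.
Σ(b_i/K_i) = 8.96/0.262 + 7.29/61.6 + 4.34/19.3 = 34.54 d.
K_eq = L / Σ(b_i/K_i) = 20.59 / 34.54 = 0.5961 m/day.
Q = K_eq · A · (Δh/L) = 0.5961 × 476 × (13.8/20.59) = 190.2 m³/day.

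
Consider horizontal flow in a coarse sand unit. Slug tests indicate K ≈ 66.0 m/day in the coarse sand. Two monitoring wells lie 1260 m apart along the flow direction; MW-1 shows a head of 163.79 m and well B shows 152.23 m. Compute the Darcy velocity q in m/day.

0.606

Hydraulic gradient i = (163.79 − 152.23) / 1260 = 11.56 / 1260 = 0.009175.
Specific discharge q = K · i = 66.00 × 0.009175 = 0.6055 m/day.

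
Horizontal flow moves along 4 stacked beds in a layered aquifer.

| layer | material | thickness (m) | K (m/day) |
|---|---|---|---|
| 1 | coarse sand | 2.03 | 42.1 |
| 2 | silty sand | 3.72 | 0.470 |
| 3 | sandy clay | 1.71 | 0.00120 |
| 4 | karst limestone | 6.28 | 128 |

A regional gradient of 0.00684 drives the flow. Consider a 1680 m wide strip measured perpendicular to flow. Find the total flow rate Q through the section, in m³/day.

Flow is parallel to layering, so each bed carries its own Darcy discharge and the transmissivities add.
Σ(K_i·b_i) = 42.1×2.03 + 0.470×3.72 + 0.00120×1.71 + 128×6.28 = 891.1 m²/day.
Hydraulic gradient i = 0.00684.
Q = Σ(K_i·b_i) · W · i = 891.1 × 1680 × 0.006840 = 10239 m³/day.

10200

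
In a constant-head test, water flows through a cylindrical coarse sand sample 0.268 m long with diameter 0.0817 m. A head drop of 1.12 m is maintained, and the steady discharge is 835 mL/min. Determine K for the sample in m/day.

Cross-sectional area A = π·(d/2)² = π × (0.0817/2)² = 0.005242 m².
Convert discharge: 835 mL/min = 1.392e-05 m³/s.
Darcy's law rearranged: K = Q·L / (A·Δh) = 1.392e-05 × 0.268 / (0.005242 × 1.12) = 0.0006352 m/s = 54.88 m/day.

54.9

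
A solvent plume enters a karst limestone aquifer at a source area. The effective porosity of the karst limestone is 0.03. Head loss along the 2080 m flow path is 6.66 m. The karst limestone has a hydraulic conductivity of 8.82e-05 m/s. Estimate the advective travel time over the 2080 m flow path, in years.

Convert K: 8.82e-05 m/s × 86400 = 7.620 m/day.
Hydraulic gradient i = Δh / L = 6.66 / 2080 = 0.003202.
Darcy flux q = K · i = 7.620 × 0.003202 = 0.02440 m/day.
Seepage velocity v = q / n_e = 0.02440 / 0.03 = 0.8133 m/day.
Travel time t = L / v = 2080 / 0.8133 = 2557 days = 7.002 years.

7.00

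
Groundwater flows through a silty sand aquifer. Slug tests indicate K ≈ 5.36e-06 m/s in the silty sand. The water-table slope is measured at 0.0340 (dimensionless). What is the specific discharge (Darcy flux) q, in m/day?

Convert K: 5.36e-06 m/s × 86400 = 0.4631 m/day.
Hydraulic gradient i = 0.0340.
Specific discharge q = K · i = 0.4631 × 0.03400 = 0.01575 m/day.

0.0157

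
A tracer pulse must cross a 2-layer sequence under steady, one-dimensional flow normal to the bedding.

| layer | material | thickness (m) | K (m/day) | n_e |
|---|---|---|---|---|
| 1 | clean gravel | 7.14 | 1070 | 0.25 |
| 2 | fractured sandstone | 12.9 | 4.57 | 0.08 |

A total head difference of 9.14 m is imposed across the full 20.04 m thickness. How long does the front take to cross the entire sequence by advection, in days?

0.872

With flow normal to the layers, continuity requires the same specific discharge q through every layer.
Σ(b_i/K_i) = 7.14/1070 + 12.9/4.57 = 2.829 d.
q = Δh / Σ(b_i/K_i) = 9.14 / 2.829 = 3.230 m/day.
In each layer the seepage velocity is v_i = q/n_i, so the layer transit time is t_i = b_i·n_i / q:
  layer 1 (clean gravel): t_1 = 7.14 × 0.25 / 3.230 = 0.5526 d
  layer 2 (fractured sandstone): t_2 = 12.9 × 0.08 / 3.230 = 0.3195 d
Total t = Σ t_i = 0.8720 days.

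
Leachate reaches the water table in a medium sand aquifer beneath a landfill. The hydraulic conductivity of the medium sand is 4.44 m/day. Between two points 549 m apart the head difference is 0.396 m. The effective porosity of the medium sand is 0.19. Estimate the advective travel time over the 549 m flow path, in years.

89.2

Hydraulic gradient i = Δh / L = 0.396 / 549 = 0.0007213.
Darcy flux q = K · i = 4.440 × 0.0007213 = 0.003203 m/day.
Seepage velocity v = q / n_e = 0.003203 / 0.19 = 0.01686 m/day.
Travel time t = L / v = 549 / 0.01686 = 32570 days = 89.17 years.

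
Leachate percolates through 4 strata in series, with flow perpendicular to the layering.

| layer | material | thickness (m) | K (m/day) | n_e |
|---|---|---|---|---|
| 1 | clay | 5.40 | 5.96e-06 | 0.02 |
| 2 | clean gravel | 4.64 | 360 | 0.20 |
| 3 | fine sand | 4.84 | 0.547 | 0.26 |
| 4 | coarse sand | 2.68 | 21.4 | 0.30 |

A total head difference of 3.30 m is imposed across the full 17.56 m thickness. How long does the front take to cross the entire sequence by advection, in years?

With flow normal to the layers, continuity requires the same specific discharge q through every layer.
Σ(b_i/K_i) = 5.40/5.96e-06 + 4.64/360 + 4.84/0.547 + 2.68/21.4 = 9.060e+05 d.
q = Δh / Σ(b_i/K_i) = 3.30 / 9.060e+05 = 3.642e-06 m/day.
In each layer the seepage velocity is v_i = q/n_i, so the layer transit time is t_i = b_i·n_i / q:
  layer 1 (clay): t_1 = 5.40 × 0.02 / 3.642e-06 = 29653 d
  layer 2 (clean gravel): t_2 = 4.64 × 0.20 / 3.642e-06 = 2.548e+05 d
  layer 3 (fine sand): t_3 = 4.84 × 0.26 / 3.642e-06 = 3.455e+05 d
  layer 4 (coarse sand): t_4 = 2.68 × 0.30 / 3.642e-06 = 2.207e+05 d
Total t = Σ t_i = 8.507e+05 days = 2329 years.

2330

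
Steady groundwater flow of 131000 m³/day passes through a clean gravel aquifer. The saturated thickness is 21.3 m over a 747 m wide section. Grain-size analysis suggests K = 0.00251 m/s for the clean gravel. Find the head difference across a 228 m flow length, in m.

8.66

Convert K: 0.00251 m/s × 86400 = 216.9 m/day.
Cross-sectional area A = 747 × 21.3 = 15911 m².
From Q = K·A·i, i = Q / (K·A) = 131000 / (216.9 × 15911) = 0.03797.
Head loss Δh = i · L = 0.03797 × 228 = 8.656 m.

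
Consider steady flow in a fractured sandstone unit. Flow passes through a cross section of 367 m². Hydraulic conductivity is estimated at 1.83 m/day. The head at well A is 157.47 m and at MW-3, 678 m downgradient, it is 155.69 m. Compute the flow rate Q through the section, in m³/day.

Hydraulic gradient i = (157.47 − 155.69) / 678 = 1.78 / 678 = 0.002625.
Darcy's law: Q = K · A · i = 1.830 × 367.0 × 0.002625 = 1.763 m³/day.

1.76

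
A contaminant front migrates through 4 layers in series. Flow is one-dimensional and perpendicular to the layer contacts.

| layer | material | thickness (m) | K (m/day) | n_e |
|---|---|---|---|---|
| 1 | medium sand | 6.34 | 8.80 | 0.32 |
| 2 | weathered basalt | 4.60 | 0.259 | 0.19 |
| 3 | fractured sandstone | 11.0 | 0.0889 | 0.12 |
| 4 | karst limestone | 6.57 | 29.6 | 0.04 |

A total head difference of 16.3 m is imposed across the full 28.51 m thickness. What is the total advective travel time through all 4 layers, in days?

With flow normal to the layers, continuity requires the same specific discharge q through every layer.
Σ(b_i/K_i) = 6.34/8.80 + 4.60/0.259 + 11.0/0.0889 + 6.57/29.6 = 142.4 d.
q = Δh / Σ(b_i/K_i) = 16.3 / 142.4 = 0.1144 m/day.
In each layer the seepage velocity is v_i = q/n_i, so the layer transit time is t_i = b_i·n_i / q:
  layer 1 (medium sand): t_1 = 6.34 × 0.32 / 0.1144 = 17.73 d
  layer 2 (weathered basalt): t_2 = 4.60 × 0.19 / 0.1144 = 7.637 d
  layer 3 (fractured sandstone): t_3 = 11.0 × 0.12 / 0.1144 = 11.53 d
  layer 4 (karst limestone): t_4 = 6.57 × 0.04 / 0.1144 = 2.296 d
Total t = Σ t_i = 39.20 days.

39.2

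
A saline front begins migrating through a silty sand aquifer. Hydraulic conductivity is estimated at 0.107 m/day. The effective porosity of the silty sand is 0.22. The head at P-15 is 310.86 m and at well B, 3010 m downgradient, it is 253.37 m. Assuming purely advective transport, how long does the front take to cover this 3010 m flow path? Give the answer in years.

887

Hydraulic gradient i = (310.86 − 253.37) / 3010 = 57.49 / 3010 = 0.01910.
Darcy flux q = K · i = 0.1070 × 0.01910 = 0.002044 m/day.
Seepage velocity v = q / n_e = 0.002044 / 0.22 = 0.009289 m/day.
Travel time t = L / v = 3010 / 0.009289 = 3.240e+05 days = 887.1 years.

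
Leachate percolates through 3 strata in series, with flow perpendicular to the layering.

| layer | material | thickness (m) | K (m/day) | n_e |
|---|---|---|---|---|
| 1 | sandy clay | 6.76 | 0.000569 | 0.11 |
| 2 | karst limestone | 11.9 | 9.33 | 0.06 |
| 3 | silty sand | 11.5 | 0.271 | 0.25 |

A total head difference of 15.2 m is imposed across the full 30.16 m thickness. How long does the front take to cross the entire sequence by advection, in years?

9.31

With flow normal to the layers, continuity requires the same specific discharge q through every layer.
Σ(b_i/K_i) = 6.76/0.000569 + 11.9/9.33 + 11.5/0.271 = 11924 d.
q = Δh / Σ(b_i/K_i) = 15.2 / 11924 = 0.001275 m/day.
In each layer the seepage velocity is v_i = q/n_i, so the layer transit time is t_i = b_i·n_i / q:
  layer 1 (sandy clay): t_1 = 6.76 × 0.11 / 0.001275 = 583.3 d
  layer 2 (karst limestone): t_2 = 11.9 × 0.06 / 0.001275 = 560.1 d
  layer 3 (silty sand): t_3 = 11.5 × 0.25 / 0.001275 = 2255 d
Total t = Σ t_i = 3399 days = 9.306 years.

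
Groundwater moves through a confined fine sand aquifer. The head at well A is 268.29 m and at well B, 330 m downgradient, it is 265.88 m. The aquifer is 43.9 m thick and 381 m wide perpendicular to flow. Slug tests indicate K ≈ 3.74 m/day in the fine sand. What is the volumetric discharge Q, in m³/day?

Cross-sectional area A = 381 × 43.9 = 16726 m².
Hydraulic gradient i = (268.29 − 265.88) / 330 = 2.41 / 330 = 0.007303.
Darcy's law: Q = K · A · i = 3.740 × 16726 × 0.007303 = 456.8 m³/day.

457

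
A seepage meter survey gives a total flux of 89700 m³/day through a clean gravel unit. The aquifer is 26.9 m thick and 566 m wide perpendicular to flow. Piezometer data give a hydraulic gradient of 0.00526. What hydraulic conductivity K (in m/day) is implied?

Cross-sectional area A = 566 × 26.9 = 15225 m².
Hydraulic gradient i = 0.00526.
From Q = K·A·i, K = Q / (A·i) = 89700 / (15225 × 0.005260) = 1120 m/day.

1120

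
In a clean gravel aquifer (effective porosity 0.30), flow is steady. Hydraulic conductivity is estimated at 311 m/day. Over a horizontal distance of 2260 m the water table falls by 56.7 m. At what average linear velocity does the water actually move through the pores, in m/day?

Hydraulic gradient i = Δh / L = 56.7 / 2260 = 0.02509.
Darcy flux q = K · i = 311.0 × 0.02509 = 7.803 m/day.
Seepage velocity v = q / n_e = 7.803 / 0.30 = 26.01 m/day.

26.0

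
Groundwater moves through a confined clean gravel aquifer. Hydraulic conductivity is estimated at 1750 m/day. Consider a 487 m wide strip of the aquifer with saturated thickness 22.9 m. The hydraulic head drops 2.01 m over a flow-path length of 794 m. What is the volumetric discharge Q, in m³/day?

49400

Cross-sectional area A = 487 × 22.9 = 11152 m².
Hydraulic gradient i = Δh / L = 2.01 / 794 = 0.002531.
Darcy's law: Q = K · A · i = 1750 × 11152 × 0.002531 = 49406 m³/day.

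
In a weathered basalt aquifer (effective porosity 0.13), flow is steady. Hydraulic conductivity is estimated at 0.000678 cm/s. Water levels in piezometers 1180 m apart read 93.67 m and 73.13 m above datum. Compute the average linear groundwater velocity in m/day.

Convert K: 0.000678 cm/s × 864 = 0.5858 m/day.
Hydraulic gradient i = (93.67 − 73.13) / 1180 = 20.54 / 1180 = 0.01741.
Darcy flux q = K · i = 0.5858 × 0.01741 = 0.01020 m/day.
Seepage velocity v = q / n_e = 0.01020 / 0.13 = 0.07844 m/day.

0.0784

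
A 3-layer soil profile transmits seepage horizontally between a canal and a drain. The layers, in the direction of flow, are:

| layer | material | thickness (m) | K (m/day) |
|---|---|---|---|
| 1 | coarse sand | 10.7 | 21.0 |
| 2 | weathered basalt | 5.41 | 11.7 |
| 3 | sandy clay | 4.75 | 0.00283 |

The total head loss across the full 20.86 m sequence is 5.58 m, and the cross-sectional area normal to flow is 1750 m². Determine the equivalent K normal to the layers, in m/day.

0.0124

Flow is perpendicular to layering, so the layers act in series and the equivalent K is the thickness-weighted harmonic mean.
Total thickness L = 10.7 + 5.41 + 4.75 = 20.86 m.
Σ(b_i/K_i) = 10.7/21.0 + 5.41/11.7 + 4.75/0.00283 = 1679 d.
K_eq = L / Σ(b_i/K_i) = 20.86 / 1679 = 0.01242 m/day.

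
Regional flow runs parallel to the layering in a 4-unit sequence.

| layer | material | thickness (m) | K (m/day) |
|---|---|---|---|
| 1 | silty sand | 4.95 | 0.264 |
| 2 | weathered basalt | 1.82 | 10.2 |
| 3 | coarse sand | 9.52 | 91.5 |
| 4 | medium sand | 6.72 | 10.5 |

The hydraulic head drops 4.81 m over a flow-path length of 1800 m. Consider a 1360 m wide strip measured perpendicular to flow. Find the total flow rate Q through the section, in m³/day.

3490

Flow is parallel to layering, so each bed carries its own Darcy discharge and the transmissivities add.
Σ(K_i·b_i) = 0.264×4.95 + 10.2×1.82 + 91.5×9.52 + 10.5×6.72 = 961.5 m²/day.
Hydraulic gradient i = Δh / L = 4.81 / 1800 = 0.002672.
Q = Σ(K_i·b_i) · W · i = 961.5 × 1360 × 0.002672 = 3494 m³/day.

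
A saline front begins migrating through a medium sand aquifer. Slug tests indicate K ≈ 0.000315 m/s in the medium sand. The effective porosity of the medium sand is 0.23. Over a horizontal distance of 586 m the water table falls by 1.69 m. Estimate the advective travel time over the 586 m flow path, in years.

Convert K: 0.000315 m/s × 86400 = 27.22 m/day.
Hydraulic gradient i = Δh / L = 1.69 / 586 = 0.002884.
Darcy flux q = K · i = 27.22 × 0.002884 = 0.07849 m/day.
Seepage velocity v = q / n_e = 0.07849 / 0.23 = 0.3413 m/day.
Travel time t = L / v = 586 / 0.3413 = 1717 days = 4.701 years.

4.70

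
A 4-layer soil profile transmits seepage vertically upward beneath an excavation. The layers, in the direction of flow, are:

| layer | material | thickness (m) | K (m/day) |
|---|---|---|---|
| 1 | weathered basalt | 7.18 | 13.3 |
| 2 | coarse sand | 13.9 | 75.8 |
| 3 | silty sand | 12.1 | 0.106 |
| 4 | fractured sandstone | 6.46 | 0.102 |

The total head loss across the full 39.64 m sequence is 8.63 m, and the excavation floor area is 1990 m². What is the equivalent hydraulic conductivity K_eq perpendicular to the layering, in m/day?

Flow is perpendicular to layering, so the layers act in series and the equivalent K is the thickness-weighted harmonic mean.
Total thickness L = 7.18 + 13.9 + 12.1 + 6.46 = 39.64 m.
Σ(b_i/K_i) = 7.18/13.3 + 13.9/75.8 + 12.1/0.106 + 6.46/0.102 = 178.2 d.
K_eq = L / Σ(b_i/K_i) = 39.64 / 178.2 = 0.2224 m/day.

0.222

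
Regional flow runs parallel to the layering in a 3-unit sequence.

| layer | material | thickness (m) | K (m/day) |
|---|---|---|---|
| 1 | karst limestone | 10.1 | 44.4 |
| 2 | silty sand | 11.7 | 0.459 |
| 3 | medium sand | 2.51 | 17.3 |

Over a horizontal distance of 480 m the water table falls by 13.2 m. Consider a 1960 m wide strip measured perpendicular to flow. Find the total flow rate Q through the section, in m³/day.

Flow is parallel to layering, so each bed carries its own Darcy discharge and the transmissivities add.
Σ(K_i·b_i) = 44.4×10.1 + 0.459×11.7 + 17.3×2.51 = 497.2 m²/day.
Hydraulic gradient i = Δh / L = 13.2 / 480 = 0.02750.
Q = Σ(K_i·b_i) · W · i = 497.2 × 1960 × 0.02750 = 26801 m³/day.

26800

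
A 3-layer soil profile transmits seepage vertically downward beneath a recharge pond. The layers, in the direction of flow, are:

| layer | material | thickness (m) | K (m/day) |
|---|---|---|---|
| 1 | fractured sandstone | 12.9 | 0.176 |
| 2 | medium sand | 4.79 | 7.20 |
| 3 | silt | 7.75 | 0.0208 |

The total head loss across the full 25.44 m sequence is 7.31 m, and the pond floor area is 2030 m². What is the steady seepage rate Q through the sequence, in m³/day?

33.2

Flow is perpendicular to layering, so the layers act in series and the equivalent K is the thickness-weighted harmonic mean.
Total thickness L = 12.9 + 4.79 + 7.75 = 25.44 m.
Σ(b_i/K_i) = 12.9/0.176 + 4.79/7.20 + 7.75/0.0208 = 446.6 d.
K_eq = L / Σ(b_i/K_i) = 25.44 / 446.6 = 0.05697 m/day.
Q = K_eq · A · (Δh/L) = 0.05697 × 2030 × (7.31/25.44) = 33.23 m³/day.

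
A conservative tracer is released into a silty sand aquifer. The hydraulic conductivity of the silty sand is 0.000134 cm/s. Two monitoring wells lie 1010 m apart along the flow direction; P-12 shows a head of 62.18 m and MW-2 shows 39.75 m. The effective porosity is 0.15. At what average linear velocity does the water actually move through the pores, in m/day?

Convert K: 0.000134 cm/s × 864 = 0.1158 m/day.
Hydraulic gradient i = (62.18 − 39.75) / 1010 = 22.43 / 1010 = 0.02221.
Darcy flux q = K · i = 0.1158 × 0.02221 = 0.002571 m/day.
Seepage velocity v = q / n_e = 0.002571 / 0.15 = 0.01714 m/day.

0.0171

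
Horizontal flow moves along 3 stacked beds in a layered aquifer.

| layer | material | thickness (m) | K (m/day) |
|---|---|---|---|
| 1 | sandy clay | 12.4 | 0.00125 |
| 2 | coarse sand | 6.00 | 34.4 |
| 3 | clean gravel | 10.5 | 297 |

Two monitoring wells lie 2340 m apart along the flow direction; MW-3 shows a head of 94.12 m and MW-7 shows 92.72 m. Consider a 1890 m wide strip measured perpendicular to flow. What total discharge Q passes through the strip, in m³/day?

3760

Flow is parallel to layering, so each bed carries its own Darcy discharge and the transmissivities add.
Σ(K_i·b_i) = 0.00125×12.4 + 34.4×6.00 + 297×10.5 = 3325 m²/day.
Hydraulic gradient i = (94.12 − 92.72) / 2340 = 1.4 / 2340 = 0.0005983.
Q = Σ(K_i·b_i) · W · i = 3325 × 1890 × 0.0005983 = 3760 m³/day.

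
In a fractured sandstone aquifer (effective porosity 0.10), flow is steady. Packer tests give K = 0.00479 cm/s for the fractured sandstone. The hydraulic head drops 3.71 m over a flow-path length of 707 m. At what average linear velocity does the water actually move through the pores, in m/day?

0.217

Convert K: 0.00479 cm/s × 864 = 4.139 m/day.
Hydraulic gradient i = Δh / L = 3.71 / 707 = 0.005248.
Darcy flux q = K · i = 4.139 × 0.005248 = 0.02172 m/day.
Seepage velocity v = q / n_e = 0.02172 / 0.10 = 0.2172 m/day.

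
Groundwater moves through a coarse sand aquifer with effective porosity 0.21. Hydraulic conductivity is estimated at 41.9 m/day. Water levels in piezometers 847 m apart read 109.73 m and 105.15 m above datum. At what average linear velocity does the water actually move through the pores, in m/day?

Hydraulic gradient i = (109.73 − 105.15) / 847 = 4.58 / 847 = 0.005407.
Darcy flux q = K · i = 41.90 × 0.005407 = 0.2266 m/day.
Seepage velocity v = q / n_e = 0.2266 / 0.21 = 1.079 m/day.

1.08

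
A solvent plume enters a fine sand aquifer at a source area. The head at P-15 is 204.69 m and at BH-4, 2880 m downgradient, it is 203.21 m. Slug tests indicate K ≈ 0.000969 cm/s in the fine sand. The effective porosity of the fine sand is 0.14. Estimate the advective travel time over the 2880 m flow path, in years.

2570

Convert K: 0.000969 cm/s × 864 = 0.8372 m/day.
Hydraulic gradient i = (204.69 − 203.21) / 2880 = 1.48 / 2880 = 0.0005139.
Darcy flux q = K · i = 0.8372 × 0.0005139 = 0.0004302 m/day.
Seepage velocity v = q / n_e = 0.0004302 / 0.14 = 0.003073 m/day.
Travel time t = L / v = 2880 / 0.003073 = 9.372e+05 days = 2566 years.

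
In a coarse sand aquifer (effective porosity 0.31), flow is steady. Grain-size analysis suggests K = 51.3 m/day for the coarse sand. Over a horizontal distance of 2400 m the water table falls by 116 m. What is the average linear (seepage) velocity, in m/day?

Hydraulic gradient i = Δh / L = 116 / 2400 = 0.04833.
Darcy flux q = K · i = 51.30 × 0.04833 = 2.479 m/day.
Seepage velocity v = q / n_e = 2.479 / 0.31 = 7.998 m/day.

8.00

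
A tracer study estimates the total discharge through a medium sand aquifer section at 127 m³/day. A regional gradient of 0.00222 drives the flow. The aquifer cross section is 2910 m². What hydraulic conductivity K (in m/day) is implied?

Hydraulic gradient i = 0.00222.
From Q = K·A·i, K = Q / (A·i) = 127 / (2910 × 0.002220) = 19.66 m/day.

19.7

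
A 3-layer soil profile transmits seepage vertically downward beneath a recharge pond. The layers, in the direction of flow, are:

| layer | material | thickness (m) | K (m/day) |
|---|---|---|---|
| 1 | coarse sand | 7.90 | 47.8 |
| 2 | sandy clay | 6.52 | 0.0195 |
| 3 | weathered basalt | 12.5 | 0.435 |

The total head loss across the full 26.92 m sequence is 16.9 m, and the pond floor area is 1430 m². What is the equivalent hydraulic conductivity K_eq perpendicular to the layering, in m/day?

0.0741

Flow is perpendicular to layering, so the layers act in series and the equivalent K is the thickness-weighted harmonic mean.
Total thickness L = 7.90 + 6.52 + 12.5 = 26.92 m.
Σ(b_i/K_i) = 7.90/47.8 + 6.52/0.0195 + 12.5/0.435 = 363.3 d.
K_eq = L / Σ(b_i/K_i) = 26.92 / 363.3 = 0.07411 m/day.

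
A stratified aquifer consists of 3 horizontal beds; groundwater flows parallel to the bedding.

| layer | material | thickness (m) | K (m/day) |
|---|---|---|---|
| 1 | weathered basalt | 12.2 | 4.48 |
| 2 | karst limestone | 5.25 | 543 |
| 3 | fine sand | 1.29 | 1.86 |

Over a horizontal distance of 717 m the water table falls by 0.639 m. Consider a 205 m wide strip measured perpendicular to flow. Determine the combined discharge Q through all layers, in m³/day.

Flow is parallel to layering, so each bed carries its own Darcy discharge and the transmissivities add.
Σ(K_i·b_i) = 4.48×12.2 + 543×5.25 + 1.86×1.29 = 2908 m²/day.
Hydraulic gradient i = Δh / L = 0.639 / 717 = 0.0008912.
Q = Σ(K_i·b_i) · W · i = 2908 × 205 × 0.0008912 = 531.3 m³/day.

531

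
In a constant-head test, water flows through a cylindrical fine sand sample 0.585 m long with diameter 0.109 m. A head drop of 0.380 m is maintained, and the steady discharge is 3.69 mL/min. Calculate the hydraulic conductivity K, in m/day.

Cross-sectional area A = π·(d/2)² = π × (0.109/2)² = 0.009331 m².
Convert discharge: 3.69 mL/min = 6.150e-08 m³/s.
Darcy's law rearranged: K = Q·L / (A·Δh) = 6.150e-08 × 0.585 / (0.009331 × 0.380) = 1.015e-05 m/s = 0.8766 m/day.

0.877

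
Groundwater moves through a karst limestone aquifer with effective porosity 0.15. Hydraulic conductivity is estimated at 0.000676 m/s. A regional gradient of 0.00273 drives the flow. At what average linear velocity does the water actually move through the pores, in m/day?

Convert K: 0.000676 m/s × 86400 = 58.41 m/day.
Hydraulic gradient i = 0.00273.
Darcy flux q = K · i = 58.41 × 0.002730 = 0.1594 m/day.
Seepage velocity v = q / n_e = 0.1594 / 0.15 = 1.063 m/day.

1.06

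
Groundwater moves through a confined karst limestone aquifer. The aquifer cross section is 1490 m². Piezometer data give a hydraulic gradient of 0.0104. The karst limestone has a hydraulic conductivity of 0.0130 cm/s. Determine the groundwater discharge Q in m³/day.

174

Convert K: 0.0130 cm/s × 864 = 11.23 m/day.
Hydraulic gradient i = 0.0104.
Darcy's law: Q = K · A · i = 11.23 × 1490 × 0.01040 = 174.1 m³/day.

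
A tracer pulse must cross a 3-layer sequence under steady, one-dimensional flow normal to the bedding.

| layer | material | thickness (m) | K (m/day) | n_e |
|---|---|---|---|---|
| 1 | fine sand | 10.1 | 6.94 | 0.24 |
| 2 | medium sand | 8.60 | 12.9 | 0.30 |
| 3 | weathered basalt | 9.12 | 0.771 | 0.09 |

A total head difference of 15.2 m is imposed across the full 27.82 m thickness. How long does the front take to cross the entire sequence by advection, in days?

With flow normal to the layers, continuity requires the same specific discharge q through every layer.
Σ(b_i/K_i) = 10.1/6.94 + 8.60/12.9 + 9.12/0.771 = 13.95 d.
q = Δh / Σ(b_i/K_i) = 15.2 / 13.95 = 1.090 m/day.
In each layer the seepage velocity is v_i = q/n_i, so the layer transit time is t_i = b_i·n_i / q:
  layer 1 (fine sand): t_1 = 10.1 × 0.24 / 1.090 = 2.225 d
  layer 2 (medium sand): t_2 = 8.60 × 0.30 / 1.090 = 2.368 d
  layer 3 (weathered basalt): t_3 = 9.12 × 0.09 / 1.090 = 0.7533 d
Total t = Σ t_i = 5.346 days.

5.35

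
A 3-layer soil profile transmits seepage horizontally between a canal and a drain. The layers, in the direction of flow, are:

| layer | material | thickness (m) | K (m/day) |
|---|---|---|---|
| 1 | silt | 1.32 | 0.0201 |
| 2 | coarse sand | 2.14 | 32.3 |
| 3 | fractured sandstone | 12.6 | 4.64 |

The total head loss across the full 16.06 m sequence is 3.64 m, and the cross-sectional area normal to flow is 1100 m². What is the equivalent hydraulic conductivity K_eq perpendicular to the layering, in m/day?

0.235

Flow is perpendicular to layering, so the layers act in series and the equivalent K is the thickness-weighted harmonic mean.
Total thickness L = 1.32 + 2.14 + 12.6 = 16.06 m.
Σ(b_i/K_i) = 1.32/0.0201 + 2.14/32.3 + 12.6/4.64 = 68.45 d.
K_eq = L / Σ(b_i/K_i) = 16.06 / 68.45 = 0.2346 m/day.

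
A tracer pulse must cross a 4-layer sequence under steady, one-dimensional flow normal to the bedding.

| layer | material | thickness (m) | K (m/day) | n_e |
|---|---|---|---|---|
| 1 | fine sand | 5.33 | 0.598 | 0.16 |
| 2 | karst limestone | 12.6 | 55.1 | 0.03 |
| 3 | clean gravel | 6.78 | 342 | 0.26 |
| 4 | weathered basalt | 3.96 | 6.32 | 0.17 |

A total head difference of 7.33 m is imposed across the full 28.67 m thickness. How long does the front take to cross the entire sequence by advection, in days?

With flow normal to the layers, continuity requires the same specific discharge q through every layer.
Σ(b_i/K_i) = 5.33/0.598 + 12.6/55.1 + 6.78/342 + 3.96/6.32 = 9.788 d.
q = Δh / Σ(b_i/K_i) = 7.33 / 9.788 = 0.7489 m/day.
In each layer the seepage velocity is v_i = q/n_i, so the layer transit time is t_i = b_i·n_i / q:
  layer 1 (fine sand): t_1 = 5.33 × 0.16 / 0.7489 = 1.139 d
  layer 2 (karst limestone): t_2 = 12.6 × 0.03 / 0.7489 = 0.5048 d
  layer 3 (clean gravel): t_3 = 6.78 × 0.26 / 0.7489 = 2.354 d
  layer 4 (weathered basalt): t_4 = 3.96 × 0.17 / 0.7489 = 0.8990 d
Total t = Σ t_i = 4.896 days.

4.90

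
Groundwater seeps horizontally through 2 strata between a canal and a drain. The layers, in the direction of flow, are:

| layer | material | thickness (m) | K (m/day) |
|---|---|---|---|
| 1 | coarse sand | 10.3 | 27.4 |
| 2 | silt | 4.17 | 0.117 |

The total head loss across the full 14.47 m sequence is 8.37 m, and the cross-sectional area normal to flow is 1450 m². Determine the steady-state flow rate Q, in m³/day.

Flow is perpendicular to layering, so the layers act in series and the equivalent K is the thickness-weighted harmonic mean.
Total thickness L = 10.3 + 4.17 = 14.47 m.
Σ(b_i/K_i) = 10.3/27.4 + 4.17/0.117 = 36.02 d.
K_eq = L / Σ(b_i/K_i) = 14.47 / 36.02 = 0.4018 m/day.
Q = K_eq · A · (Δh/L) = 0.4018 × 1450 × (8.37/14.47) = 337.0 m³/day.

337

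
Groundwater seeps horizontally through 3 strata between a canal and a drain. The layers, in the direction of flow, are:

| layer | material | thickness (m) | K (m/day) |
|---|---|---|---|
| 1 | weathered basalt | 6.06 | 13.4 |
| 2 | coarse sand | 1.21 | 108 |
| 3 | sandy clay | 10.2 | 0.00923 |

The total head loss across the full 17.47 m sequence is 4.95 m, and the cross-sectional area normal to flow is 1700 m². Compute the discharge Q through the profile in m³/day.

Flow is perpendicular to layering, so the layers act in series and the equivalent K is the thickness-weighted harmonic mean.
Total thickness L = 6.06 + 1.21 + 10.2 = 17.47 m.
Σ(b_i/K_i) = 6.06/13.4 + 1.21/108 + 10.2/0.00923 = 1106 d.
K_eq = L / Σ(b_i/K_i) = 17.47 / 1106 = 0.01580 m/day.
Q = K_eq · A · (Δh/L) = 0.01580 × 1700 × (4.95/17.47) = 7.612 m³/day.

7.61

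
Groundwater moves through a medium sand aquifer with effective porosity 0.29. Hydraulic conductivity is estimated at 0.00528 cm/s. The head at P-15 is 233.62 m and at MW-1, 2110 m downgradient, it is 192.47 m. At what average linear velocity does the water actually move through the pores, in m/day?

0.307

Convert K: 0.00528 cm/s × 864 = 4.562 m/day.
Hydraulic gradient i = (233.62 − 192.47) / 2110 = 41.15 / 2110 = 0.01950.
Darcy flux q = K · i = 4.562 × 0.01950 = 0.08897 m/day.
Seepage velocity v = q / n_e = 0.08897 / 0.29 = 0.3068 m/day.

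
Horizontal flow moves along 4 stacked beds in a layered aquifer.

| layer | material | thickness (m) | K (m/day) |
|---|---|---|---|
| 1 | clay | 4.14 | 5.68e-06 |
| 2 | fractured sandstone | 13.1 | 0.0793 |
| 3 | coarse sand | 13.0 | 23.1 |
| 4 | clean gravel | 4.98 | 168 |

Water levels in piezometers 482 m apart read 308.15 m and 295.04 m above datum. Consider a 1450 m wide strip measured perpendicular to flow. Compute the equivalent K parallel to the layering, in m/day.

32.3

Flow is parallel to layering, so each bed carries its own Darcy discharge and the transmissivities add.
Σ(K_i·b_i) = 5.68e-06×4.14 + 0.0793×13.1 + 23.1×13.0 + 168×4.98 = 1138 m²/day.
Total thickness b = 35.22 m, so K_eq = Σ(K_i·b_i)/b = 32.31 m/day.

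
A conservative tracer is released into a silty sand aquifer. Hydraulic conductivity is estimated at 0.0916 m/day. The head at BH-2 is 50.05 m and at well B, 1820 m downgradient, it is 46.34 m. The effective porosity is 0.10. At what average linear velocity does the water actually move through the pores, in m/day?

Hydraulic gradient i = (50.05 − 46.34) / 1820 = 3.71 / 1820 = 0.002038.
Darcy flux q = K · i = 0.09160 × 0.002038 = 0.0001867 m/day.
Seepage velocity v = q / n_e = 0.0001867 / 0.10 = 0.001867 m/day.

0.00187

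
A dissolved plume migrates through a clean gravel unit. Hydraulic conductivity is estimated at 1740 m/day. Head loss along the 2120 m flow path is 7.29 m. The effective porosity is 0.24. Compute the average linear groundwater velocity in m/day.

Hydraulic gradient i = Δh / L = 7.29 / 2120 = 0.003439.
Darcy flux q = K · i = 1740 × 0.003439 = 5.983 m/day.
Seepage velocity v = q / n_e = 5.983 / 0.24 = 24.93 m/day.

24.9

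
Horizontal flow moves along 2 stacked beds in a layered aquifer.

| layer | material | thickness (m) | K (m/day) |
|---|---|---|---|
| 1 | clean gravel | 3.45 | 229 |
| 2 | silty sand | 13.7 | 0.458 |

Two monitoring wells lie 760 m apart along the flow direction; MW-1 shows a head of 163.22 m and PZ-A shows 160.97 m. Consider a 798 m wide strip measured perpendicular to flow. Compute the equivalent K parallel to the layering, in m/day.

Flow is parallel to layering, so each bed carries its own Darcy discharge and the transmissivities add.
Σ(K_i·b_i) = 229×3.45 + 0.458×13.7 = 796.3 m²/day.
Total thickness b = 17.15 m, so K_eq = Σ(K_i·b_i)/b = 46.43 m/day.

46.4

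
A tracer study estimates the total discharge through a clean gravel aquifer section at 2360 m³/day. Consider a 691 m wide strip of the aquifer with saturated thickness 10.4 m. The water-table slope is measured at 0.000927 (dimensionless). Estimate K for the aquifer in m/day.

354

Cross-sectional area A = 691 × 10.4 = 7186 m².
Hydraulic gradient i = 0.000927.
From Q = K·A·i, K = Q / (A·i) = 2360 / (7186 × 0.0009270) = 354.3 m/day.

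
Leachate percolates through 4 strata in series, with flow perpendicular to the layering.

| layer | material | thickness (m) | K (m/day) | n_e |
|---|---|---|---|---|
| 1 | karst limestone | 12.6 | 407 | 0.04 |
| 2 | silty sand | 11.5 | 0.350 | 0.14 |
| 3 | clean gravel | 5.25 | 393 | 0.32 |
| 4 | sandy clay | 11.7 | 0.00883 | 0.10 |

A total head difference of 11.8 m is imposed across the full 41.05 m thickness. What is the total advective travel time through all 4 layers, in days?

571

With flow normal to the layers, continuity requires the same specific discharge q through every layer.
Σ(b_i/K_i) = 12.6/407 + 11.5/0.350 + 5.25/393 + 11.7/0.00883 = 1358 d.
q = Δh / Σ(b_i/K_i) = 11.8 / 1358 = 0.008690 m/day.
In each layer the seepage velocity is v_i = q/n_i, so the layer transit time is t_i = b_i·n_i / q:
  layer 1 (karst limestone): t_1 = 12.6 × 0.04 / 0.008690 = 58.00 d
  layer 2 (silty sand): t_2 = 11.5 × 0.14 / 0.008690 = 185.3 d
  layer 3 (clean gravel): t_3 = 5.25 × 0.32 / 0.008690 = 193.3 d
  layer 4 (sandy clay): t_4 = 11.7 × 0.10 / 0.008690 = 134.6 d
Total t = Σ t_i = 571.3 days.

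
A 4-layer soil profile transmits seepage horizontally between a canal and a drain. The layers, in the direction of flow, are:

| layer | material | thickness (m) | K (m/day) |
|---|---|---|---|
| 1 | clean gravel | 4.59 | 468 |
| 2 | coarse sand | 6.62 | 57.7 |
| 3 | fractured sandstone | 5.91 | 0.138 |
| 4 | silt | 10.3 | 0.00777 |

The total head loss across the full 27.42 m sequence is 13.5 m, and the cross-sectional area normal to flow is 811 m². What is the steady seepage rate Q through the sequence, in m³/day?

8.00

Flow is perpendicular to layering, so the layers act in series and the equivalent K is the thickness-weighted harmonic mean.
Total thickness L = 4.59 + 6.62 + 5.91 + 10.3 = 27.42 m.
Σ(b_i/K_i) = 4.59/468 + 6.62/57.7 + 5.91/0.138 + 10.3/0.00777 = 1369 d.
K_eq = L / Σ(b_i/K_i) = 27.42 / 1369 = 0.02004 m/day.
Q = K_eq · A · (Δh/L) = 0.02004 × 811 × (13.5/27.42) = 8.000 m³/day.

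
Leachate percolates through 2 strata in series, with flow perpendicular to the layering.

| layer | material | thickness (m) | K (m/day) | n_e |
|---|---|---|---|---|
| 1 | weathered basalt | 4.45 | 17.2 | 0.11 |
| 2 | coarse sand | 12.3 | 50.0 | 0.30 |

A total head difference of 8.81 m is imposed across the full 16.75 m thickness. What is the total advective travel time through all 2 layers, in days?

With flow normal to the layers, continuity requires the same specific discharge q through every layer.
Σ(b_i/K_i) = 4.45/17.2 + 12.3/50.0 = 0.5047 d.
q = Δh / Σ(b_i/K_i) = 8.81 / 0.5047 = 17.46 m/day.
In each layer the seepage velocity is v_i = q/n_i, so the layer transit time is t_i = b_i·n_i / q:
  layer 1 (weathered basalt): t_1 = 4.45 × 0.11 / 17.46 = 0.02804 d
  layer 2 (coarse sand): t_2 = 12.3 × 0.30 / 17.46 = 0.2114 d
Total t = Σ t_i = 0.2394 days.

0.239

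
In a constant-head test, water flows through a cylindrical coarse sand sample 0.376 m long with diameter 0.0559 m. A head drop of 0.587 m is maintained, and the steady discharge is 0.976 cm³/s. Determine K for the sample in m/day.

Cross-sectional area A = π·(d/2)² = π × (0.0559/2)² = 0.002454 m².
Convert discharge: 0.976 cm³/s = 9.760e-07 m³/s.
Darcy's law rearranged: K = Q·L / (A·Δh) = 9.760e-07 × 0.376 / (0.002454 × 0.587) = 0.0002547 m/s = 22.01 m/day.

22.0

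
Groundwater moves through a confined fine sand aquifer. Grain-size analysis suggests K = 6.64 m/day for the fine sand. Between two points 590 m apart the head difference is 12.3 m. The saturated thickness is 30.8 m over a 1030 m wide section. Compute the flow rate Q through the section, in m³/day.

4390

Cross-sectional area A = 1030 × 30.8 = 31724 m².
Hydraulic gradient i = Δh / L = 12.3 / 590 = 0.02085.
Darcy's law: Q = K · A · i = 6.640 × 31724 × 0.02085 = 4391 m³/day.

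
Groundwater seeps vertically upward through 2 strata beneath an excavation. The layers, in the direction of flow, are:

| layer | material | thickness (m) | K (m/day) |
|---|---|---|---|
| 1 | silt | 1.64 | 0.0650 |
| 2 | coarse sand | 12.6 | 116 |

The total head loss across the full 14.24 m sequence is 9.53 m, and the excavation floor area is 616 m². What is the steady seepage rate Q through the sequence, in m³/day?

Flow is perpendicular to layering, so the layers act in series and the equivalent K is the thickness-weighted harmonic mean.
Total thickness L = 1.64 + 12.6 = 14.24 m.
Σ(b_i/K_i) = 1.64/0.0650 + 12.6/116 = 25.34 d.
K_eq = L / Σ(b_i/K_i) = 14.24 / 25.34 = 0.5620 m/day.
Q = K_eq · A · (Δh/L) = 0.5620 × 616 × (9.53/14.24) = 231.7 m³/day.

232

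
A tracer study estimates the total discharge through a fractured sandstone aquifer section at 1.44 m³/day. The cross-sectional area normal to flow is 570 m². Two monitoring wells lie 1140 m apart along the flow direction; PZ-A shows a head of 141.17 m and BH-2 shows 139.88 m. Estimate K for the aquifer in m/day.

Hydraulic gradient i = (141.17 − 139.88) / 1140 = 1.29 / 1140 = 0.001132.
From Q = K·A·i, K = Q / (A·i) = 1.44 / (570.0 × 0.001132) = 2.233 m/day.

2.23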